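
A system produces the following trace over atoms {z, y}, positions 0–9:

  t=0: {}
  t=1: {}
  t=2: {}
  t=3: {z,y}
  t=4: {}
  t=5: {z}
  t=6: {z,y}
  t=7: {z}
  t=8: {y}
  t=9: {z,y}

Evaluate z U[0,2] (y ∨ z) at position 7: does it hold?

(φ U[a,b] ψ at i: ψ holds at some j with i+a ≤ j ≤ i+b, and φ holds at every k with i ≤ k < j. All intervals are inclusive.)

Need some j in [7,9] with (y ∨ z), and z at every k in [7,j-1].
  j=7: (y ∨ z) holds; no prefix to check → satisfied.

Yes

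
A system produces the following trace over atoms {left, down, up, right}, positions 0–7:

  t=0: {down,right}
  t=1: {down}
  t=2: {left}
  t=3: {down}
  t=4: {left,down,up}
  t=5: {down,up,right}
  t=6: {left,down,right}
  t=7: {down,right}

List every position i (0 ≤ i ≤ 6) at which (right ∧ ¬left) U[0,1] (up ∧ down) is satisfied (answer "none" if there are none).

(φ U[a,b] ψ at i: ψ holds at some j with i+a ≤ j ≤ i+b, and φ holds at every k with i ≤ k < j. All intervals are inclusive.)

4, 5

Evaluate at each i in [0,6]:
  i=0: ✗ (no rhs in [0,1])
  i=1: ✗ (no rhs in [1,2])
  i=2: ✗ (no rhs in [2,3])
  i=3: ✗ (lhs fails at k=3 before rhs at j=4)
  i=4: ✓ (rhs at j=4)
  i=5: ✓ (rhs at j=5)
  i=6: ✗ (no rhs in [6,7])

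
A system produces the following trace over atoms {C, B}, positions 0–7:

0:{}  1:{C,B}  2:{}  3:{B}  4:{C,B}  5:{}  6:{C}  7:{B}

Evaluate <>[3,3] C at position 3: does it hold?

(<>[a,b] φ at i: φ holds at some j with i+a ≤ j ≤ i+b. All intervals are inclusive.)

Holds

Check C at each j in [6,6]:
  j=6: true
Found at j=6 → formula holds.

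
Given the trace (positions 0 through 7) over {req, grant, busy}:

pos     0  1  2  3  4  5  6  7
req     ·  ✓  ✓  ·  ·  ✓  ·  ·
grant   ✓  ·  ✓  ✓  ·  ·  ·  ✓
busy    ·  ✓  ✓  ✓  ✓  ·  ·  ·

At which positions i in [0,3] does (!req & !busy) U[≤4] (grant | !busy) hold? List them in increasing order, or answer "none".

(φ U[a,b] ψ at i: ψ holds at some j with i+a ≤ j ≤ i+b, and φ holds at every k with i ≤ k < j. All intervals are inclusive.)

Evaluate at each i in [0,3]:
  i=0: ✓ (rhs at j=0)
  i=1: ✗ (lhs fails at k=1 before rhs at j=2)
  i=2: ✓ (rhs at j=2)
  i=3: ✓ (rhs at j=3)

0, 2, 3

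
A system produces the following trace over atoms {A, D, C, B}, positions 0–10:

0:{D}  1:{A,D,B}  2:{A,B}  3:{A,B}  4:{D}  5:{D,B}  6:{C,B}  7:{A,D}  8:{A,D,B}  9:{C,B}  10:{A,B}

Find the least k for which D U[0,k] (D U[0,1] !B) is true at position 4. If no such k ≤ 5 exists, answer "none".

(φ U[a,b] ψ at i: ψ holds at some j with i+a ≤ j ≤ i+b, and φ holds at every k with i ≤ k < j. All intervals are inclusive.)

0

Need earliest j ≥ 4 with (D U[0,1] !B), and D at every k in [4,j-1].
  j=4: rhs holds (empty prefix). k = 0.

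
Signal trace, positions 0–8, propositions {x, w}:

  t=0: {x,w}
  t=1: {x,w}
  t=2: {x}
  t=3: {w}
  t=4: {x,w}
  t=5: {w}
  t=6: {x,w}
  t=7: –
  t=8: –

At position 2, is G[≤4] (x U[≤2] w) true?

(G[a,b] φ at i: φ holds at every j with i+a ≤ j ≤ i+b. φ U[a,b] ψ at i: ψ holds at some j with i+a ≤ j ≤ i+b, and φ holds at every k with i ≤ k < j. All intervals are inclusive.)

Yes

Check (x U[≤2] w) at every j in [2,6]:
  j=2: holds
  j=3: holds
  j=4: holds
  j=5: holds
  j=6: holds
All positions satisfy it → formula holds.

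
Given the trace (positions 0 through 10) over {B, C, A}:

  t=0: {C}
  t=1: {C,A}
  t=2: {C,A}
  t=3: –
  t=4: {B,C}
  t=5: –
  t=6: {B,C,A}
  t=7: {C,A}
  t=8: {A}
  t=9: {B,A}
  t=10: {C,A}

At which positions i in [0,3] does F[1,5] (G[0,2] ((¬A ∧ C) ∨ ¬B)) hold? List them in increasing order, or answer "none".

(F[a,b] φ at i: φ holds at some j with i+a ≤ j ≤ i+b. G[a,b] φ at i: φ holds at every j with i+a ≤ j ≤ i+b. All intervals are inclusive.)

Evaluate at each i in [0,3]:
  i=0: ✓ (witness j=1)
  i=1: ✓ (witness j=2)
  i=2: ✓ (witness j=3)
  i=3: ✗ (none in [4,8])

0, 1, 2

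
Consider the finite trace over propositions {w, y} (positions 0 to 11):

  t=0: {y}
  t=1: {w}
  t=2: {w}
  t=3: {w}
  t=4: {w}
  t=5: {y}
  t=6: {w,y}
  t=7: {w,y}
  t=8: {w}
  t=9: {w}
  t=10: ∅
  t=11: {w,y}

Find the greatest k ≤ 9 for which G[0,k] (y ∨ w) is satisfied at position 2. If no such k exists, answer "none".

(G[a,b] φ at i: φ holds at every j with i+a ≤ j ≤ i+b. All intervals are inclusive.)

(y ∨ w) must hold from j=2 onward; find where it first fails.
  j=2: holds
  j=3: holds
  j=4: holds
  j=5: holds
  j=6: holds
  j=7: holds
  j=8: holds
  j=9: holds
  j=10: fails
Holds on [2,9], so largest k = 7.

7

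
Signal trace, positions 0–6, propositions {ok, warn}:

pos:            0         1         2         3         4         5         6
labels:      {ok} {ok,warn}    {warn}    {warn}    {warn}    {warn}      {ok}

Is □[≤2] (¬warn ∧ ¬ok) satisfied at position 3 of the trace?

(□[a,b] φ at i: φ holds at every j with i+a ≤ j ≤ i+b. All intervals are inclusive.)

No

Check (¬warn ∧ ¬ok) at every j in [3,5]:
  j=3: false
  j=4: false
  j=5: false
Fails at j=3 → formula fails.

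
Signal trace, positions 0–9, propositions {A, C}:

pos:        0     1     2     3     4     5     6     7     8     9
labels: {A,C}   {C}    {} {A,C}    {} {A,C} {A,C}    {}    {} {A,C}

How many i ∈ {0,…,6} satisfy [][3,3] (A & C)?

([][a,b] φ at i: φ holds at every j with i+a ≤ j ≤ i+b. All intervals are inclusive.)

Evaluate at each i in [0,6]:
  i=0: ✓ (all of [3,3])
  i=1: ✗ (fails at j=4)
  i=2: ✓ (all of [5,5])
  i=3: ✓ (all of [6,6])
  i=4: ✗ (fails at j=7)
  i=5: ✗ (fails at j=8)
  i=6: ✓ (all of [9,9])
Positions where it holds: {0, 2, 3, 6} → 4.

4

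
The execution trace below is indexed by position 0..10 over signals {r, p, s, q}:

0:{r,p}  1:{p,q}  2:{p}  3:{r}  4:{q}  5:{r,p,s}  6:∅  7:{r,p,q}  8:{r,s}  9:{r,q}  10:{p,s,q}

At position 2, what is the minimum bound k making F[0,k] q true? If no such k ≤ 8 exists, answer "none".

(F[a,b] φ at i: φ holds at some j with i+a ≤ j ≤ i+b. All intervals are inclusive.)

2

Scan j = 2,3,… for q:
  j=2: fails
  j=3: fails
  j=4: holds
First hit at j=4, so smallest k = 4-2 = 2.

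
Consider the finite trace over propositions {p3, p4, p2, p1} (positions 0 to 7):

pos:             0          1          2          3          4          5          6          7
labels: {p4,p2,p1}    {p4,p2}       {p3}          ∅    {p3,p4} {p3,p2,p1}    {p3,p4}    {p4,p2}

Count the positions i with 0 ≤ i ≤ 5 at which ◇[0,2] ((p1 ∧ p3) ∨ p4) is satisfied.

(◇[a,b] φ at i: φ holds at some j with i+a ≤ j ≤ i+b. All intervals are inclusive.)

6

Evaluate at each i in [0,5]:
  i=0: ✓ (witness j=0)
  i=1: ✓ (witness j=1)
  i=2: ✓ (witness j=4)
  i=3: ✓ (witness j=4)
  i=4: ✓ (witness j=4)
  i=5: ✓ (witness j=5)
Positions where it holds: {0, 1, 2, 3, 4, 5} → 6.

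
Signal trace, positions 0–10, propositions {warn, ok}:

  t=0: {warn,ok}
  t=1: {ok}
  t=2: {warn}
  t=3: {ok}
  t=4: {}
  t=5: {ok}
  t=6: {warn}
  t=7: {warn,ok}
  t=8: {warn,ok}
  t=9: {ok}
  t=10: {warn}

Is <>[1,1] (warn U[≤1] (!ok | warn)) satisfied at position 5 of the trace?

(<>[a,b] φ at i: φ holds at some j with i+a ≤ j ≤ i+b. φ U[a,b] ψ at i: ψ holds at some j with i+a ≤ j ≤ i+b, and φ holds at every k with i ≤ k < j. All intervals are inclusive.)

Check (warn U[≤1] (!ok | warn)) at each j in [6,6]:
  j=6: holds
Found at j=6 → formula holds.

Yes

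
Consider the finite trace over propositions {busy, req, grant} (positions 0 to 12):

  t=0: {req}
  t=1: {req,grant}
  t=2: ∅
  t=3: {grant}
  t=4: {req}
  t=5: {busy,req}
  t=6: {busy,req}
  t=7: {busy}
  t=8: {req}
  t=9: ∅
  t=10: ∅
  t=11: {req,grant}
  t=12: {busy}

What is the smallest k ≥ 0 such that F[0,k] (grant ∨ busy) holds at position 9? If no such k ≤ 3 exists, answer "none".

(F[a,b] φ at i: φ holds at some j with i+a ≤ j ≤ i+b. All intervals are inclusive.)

2

Scan j = 9,10,… for (grant ∨ busy):
  j=9: fails
  j=10: fails
  j=11: holds
First hit at j=11, so smallest k = 11-9 = 2.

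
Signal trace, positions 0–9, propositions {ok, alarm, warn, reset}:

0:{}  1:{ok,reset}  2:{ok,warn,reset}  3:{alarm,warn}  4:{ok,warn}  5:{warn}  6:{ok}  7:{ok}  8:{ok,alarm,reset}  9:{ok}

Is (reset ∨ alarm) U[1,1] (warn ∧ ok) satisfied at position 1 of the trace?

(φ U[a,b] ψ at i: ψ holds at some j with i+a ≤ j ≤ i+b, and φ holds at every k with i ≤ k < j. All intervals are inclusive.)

Need some j in [2,2] with (warn ∧ ok), and (reset ∨ alarm) at every k in [1,j-1].
  j=2: (warn ∧ ok) holds; (reset ∨ alarm) holds at every k in [1,1] → satisfied.

Holds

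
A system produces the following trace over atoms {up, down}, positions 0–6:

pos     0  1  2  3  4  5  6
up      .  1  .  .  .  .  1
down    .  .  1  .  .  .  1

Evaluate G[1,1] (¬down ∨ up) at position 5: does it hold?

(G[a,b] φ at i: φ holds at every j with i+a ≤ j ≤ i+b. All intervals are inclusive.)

Check (¬down ∨ up) at every j in [6,6]:
  j=6: true
All positions satisfy it → formula holds.

True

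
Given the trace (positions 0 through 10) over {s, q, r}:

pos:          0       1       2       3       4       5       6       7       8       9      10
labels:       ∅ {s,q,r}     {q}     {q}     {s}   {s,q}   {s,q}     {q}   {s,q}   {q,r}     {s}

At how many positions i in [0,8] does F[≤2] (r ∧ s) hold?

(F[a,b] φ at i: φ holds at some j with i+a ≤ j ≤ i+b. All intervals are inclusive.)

2

Evaluate at each i in [0,8]:
  i=0: ✓ (witness j=1)
  i=1: ✓ (witness j=1)
  i=2: ✗ (none in [2,4])
  i=3: ✗ (none in [3,5])
  i=4: ✗ (none in [4,6])
  i=5: ✗ (none in [5,7])
  i=6: ✗ (none in [6,8])
  i=7: ✗ (none in [7,9])
  i=8: ✗ (none in [8,10])
Positions where it holds: {0, 1} → 2.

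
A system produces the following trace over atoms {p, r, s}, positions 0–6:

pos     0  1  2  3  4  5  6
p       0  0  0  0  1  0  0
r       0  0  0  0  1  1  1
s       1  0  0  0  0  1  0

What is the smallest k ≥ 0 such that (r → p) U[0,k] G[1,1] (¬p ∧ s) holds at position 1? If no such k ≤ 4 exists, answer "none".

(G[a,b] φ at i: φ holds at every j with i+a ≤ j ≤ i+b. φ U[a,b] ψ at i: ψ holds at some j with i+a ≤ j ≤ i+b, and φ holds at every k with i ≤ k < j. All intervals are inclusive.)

3

Need earliest j ≥ 1 with G[1,1] (¬p ∧ s), and (r → p) at every k in [1,j-1].
  j=1: rhs fails.
  j=2: rhs fails.
  j=3: rhs fails.
  j=4: rhs holds; lhs holds on [1,3]. k = 3.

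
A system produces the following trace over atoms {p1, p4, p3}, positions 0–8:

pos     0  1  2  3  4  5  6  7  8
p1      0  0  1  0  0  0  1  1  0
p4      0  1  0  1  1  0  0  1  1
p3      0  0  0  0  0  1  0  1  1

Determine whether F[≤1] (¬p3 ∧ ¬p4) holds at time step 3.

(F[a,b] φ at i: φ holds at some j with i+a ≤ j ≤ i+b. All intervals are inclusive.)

Check (¬p3 ∧ ¬p4) at each j in [3,4]:
  j=3: false
  j=4: false
No position in the window satisfies it → formula fails.

Does not hold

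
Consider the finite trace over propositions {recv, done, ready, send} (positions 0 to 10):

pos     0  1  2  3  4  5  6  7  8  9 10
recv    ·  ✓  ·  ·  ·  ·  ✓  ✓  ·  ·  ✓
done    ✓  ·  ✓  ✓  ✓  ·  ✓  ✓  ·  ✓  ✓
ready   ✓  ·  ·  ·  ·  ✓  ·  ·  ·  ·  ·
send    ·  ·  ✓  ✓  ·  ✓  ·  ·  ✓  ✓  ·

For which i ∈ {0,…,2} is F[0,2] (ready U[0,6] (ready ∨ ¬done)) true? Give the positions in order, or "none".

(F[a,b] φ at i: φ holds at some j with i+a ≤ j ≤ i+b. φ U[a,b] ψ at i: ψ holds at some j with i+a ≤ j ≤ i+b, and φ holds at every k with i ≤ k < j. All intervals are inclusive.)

Evaluate at each i in [0,2]:
  i=0: ✓ (witness j=0)
  i=1: ✓ (witness j=1)
  i=2: ✗ (none in [2,4])

0, 1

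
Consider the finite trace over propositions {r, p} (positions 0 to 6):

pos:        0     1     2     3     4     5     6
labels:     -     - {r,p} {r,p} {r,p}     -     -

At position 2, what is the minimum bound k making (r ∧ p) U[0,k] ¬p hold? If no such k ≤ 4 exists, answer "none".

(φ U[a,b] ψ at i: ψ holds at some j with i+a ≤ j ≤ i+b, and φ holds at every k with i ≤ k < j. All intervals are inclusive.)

3

Need earliest j ≥ 2 with ¬p, and (r ∧ p) at every k in [2,j-1].
  j=2: rhs fails.
  j=3: rhs fails.
  j=4: rhs fails.
  j=5: rhs holds; lhs holds on [2,4]. k = 3.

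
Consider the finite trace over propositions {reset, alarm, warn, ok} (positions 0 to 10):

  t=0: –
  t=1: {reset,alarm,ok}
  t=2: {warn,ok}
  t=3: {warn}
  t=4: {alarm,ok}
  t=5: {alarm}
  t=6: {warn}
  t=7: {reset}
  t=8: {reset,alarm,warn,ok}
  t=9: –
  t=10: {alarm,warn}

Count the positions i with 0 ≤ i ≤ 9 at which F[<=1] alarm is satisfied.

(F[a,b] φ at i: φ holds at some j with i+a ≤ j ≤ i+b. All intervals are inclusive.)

Evaluate at each i in [0,9]:
  i=0: ✓ (witness j=1)
  i=1: ✓ (witness j=1)
  i=2: ✗ (none in [2,3])
  i=3: ✓ (witness j=4)
  i=4: ✓ (witness j=4)
  i=5: ✓ (witness j=5)
  i=6: ✗ (none in [6,7])
  i=7: ✓ (witness j=8)
  i=8: ✓ (witness j=8)
  i=9: ✓ (witness j=10)
Positions where it holds: {0, 1, 3, 4, 5, 7, 8, 9} → 8.

8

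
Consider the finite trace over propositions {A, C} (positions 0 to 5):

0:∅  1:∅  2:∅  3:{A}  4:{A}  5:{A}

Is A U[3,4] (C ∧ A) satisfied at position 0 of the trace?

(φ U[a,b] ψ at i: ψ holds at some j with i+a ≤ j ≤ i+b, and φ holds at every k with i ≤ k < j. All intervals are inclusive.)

False

Need some j in [3,4] with (C ∧ A), and A at every k in [0,j-1].
  j=3: (C ∧ A) false.
  j=4: (C ∧ A) false.
No j in the window works → until fails.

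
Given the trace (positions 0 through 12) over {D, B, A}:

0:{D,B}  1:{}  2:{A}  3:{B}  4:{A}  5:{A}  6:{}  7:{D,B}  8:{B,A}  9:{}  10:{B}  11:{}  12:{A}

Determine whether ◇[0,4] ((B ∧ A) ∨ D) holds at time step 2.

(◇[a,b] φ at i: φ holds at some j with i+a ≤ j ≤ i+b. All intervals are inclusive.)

Check ((B ∧ A) ∨ D) at each j in [2,6]:
  j=2: false
  j=3: false
  j=4: false
  j=5: false
  j=6: false
No position in the window satisfies it → formula fails.

False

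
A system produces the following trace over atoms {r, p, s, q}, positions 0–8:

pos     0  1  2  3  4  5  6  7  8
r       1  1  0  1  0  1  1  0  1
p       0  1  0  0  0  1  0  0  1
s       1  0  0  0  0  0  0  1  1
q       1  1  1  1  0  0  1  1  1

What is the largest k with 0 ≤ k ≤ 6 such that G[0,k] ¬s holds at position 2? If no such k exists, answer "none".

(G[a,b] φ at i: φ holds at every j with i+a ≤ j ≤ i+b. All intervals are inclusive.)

4

¬s must hold from j=2 onward; find where it first fails.
  j=2: holds
  j=3: holds
  j=4: holds
  j=5: holds
  j=6: holds
  j=7: fails
Holds on [2,6], so largest k = 4.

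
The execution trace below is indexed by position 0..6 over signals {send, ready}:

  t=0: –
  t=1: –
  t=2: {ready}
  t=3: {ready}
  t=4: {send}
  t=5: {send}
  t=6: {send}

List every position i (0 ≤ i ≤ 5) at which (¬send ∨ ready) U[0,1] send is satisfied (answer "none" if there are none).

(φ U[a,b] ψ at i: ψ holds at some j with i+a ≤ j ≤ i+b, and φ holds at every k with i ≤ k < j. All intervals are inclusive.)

3, 4, 5

Evaluate at each i in [0,5]:
  i=0: ✗ (no rhs in [0,1])
  i=1: ✗ (no rhs in [1,2])
  i=2: ✗ (no rhs in [2,3])
  i=3: ✓ (rhs at j=4; lhs holds on [3,3])
  i=4: ✓ (rhs at j=4)
  i=5: ✓ (rhs at j=5)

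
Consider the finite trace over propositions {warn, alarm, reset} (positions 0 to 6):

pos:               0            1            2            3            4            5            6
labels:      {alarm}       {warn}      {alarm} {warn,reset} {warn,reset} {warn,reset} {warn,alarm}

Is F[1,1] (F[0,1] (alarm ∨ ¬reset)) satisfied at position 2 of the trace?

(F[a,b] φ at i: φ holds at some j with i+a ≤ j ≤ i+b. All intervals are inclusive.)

No

Check F[0,1] (alarm ∨ ¬reset) at each j in [3,3]:
  j=3: fails (none in [3,4])
No position in the window satisfies it → formula fails.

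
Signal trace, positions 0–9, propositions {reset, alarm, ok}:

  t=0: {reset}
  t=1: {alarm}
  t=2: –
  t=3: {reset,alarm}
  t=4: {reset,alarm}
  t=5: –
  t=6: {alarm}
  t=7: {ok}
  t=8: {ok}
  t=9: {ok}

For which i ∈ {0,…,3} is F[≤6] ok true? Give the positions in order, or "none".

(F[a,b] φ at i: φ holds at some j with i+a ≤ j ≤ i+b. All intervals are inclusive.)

1, 2, 3

Evaluate at each i in [0,3]:
  i=0: ✗ (none in [0,6])
  i=1: ✓ (witness j=7)
  i=2: ✓ (witness j=7)
  i=3: ✓ (witness j=7)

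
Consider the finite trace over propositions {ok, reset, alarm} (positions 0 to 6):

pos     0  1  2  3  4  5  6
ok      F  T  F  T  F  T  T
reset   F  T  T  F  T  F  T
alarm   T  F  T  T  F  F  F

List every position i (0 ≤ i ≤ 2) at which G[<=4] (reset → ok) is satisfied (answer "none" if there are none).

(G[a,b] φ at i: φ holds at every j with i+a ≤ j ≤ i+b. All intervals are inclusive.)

none

Evaluate at each i in [0,2]:
  i=0: ✗ (fails at j=2)
  i=1: ✗ (fails at j=2)
  i=2: ✗ (fails at j=2)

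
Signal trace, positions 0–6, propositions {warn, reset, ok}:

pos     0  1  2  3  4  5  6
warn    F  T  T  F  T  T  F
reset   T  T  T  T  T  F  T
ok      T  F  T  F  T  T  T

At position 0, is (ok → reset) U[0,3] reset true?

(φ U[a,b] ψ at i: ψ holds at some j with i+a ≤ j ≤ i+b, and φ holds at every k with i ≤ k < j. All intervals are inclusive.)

Need some j in [0,3] with reset, and (ok → reset) at every k in [0,j-1].
  j=0: reset holds; no prefix to check → satisfied.

Holds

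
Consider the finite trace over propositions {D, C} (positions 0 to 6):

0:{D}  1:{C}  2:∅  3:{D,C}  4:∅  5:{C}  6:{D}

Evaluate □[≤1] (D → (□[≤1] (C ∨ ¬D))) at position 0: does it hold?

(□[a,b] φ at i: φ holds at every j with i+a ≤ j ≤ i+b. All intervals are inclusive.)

Check (D → (□[≤1] (C ∨ ¬D))) at every j in [0,1]:
  j=0: antecedent true; consequent fails at 0 → ✗
  j=1: antecedent false → ✓
Fails at j=0 → formula fails.

No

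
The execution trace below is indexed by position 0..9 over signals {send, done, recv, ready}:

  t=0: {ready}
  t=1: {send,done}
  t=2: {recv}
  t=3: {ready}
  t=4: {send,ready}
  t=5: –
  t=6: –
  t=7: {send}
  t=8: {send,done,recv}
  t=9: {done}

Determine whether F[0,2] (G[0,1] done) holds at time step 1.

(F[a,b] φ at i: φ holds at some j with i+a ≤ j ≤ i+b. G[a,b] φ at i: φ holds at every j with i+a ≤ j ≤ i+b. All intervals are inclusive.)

Does not hold

Check G[0,1] done at each j in [1,3]:
  j=1: fails at 2
  j=2: fails at 2
  j=3: fails at 3
No position in the window satisfies it → formula fails.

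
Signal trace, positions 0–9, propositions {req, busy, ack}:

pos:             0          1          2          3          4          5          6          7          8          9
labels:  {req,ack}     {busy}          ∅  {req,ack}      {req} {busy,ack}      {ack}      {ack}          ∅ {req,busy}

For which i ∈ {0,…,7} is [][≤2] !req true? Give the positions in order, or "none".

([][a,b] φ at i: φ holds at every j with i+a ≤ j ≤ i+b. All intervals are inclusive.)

5, 6

Evaluate at each i in [0,7]:
  i=0: ✗ (fails at j=0)
  i=1: ✗ (fails at j=3)
  i=2: ✗ (fails at j=3)
  i=3: ✗ (fails at j=3)
  i=4: ✗ (fails at j=4)
  i=5: ✓ (all of [5,7])
  i=6: ✓ (all of [6,8])
  i=7: ✗ (fails at j=9)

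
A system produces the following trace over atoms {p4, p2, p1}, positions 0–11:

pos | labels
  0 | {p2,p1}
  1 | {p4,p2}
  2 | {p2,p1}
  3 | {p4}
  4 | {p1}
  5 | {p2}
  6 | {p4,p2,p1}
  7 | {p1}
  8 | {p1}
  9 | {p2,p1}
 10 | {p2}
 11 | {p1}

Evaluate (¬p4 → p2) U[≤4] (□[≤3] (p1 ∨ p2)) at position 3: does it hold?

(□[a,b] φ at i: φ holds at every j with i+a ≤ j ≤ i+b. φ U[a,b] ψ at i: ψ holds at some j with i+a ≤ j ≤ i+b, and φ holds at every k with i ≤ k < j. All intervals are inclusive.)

Need some j in [3,7] with □[≤3] (p1 ∨ p2), and (¬p4 → p2) at every k in [3,j-1].
  j=3: □[≤3] (p1 ∨ p2) — fails at 3.
  j=4: □[≤3] (p1 ∨ p2) holds; (¬p4 → p2) holds at every k in [3,3] → satisfied.

Holds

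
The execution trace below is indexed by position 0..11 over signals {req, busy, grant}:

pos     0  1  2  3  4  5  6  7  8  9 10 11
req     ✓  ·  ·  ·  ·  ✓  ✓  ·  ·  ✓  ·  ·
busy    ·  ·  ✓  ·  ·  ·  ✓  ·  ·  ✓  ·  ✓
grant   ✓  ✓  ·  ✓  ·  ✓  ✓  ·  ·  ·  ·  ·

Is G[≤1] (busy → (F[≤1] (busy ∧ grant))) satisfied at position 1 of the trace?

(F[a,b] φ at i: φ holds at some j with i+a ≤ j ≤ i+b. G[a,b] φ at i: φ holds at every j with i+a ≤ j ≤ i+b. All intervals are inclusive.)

No

Check (busy → (F[≤1] (busy ∧ grant))) at every j in [1,2]:
  j=1: antecedent false → ✓
  j=2: antecedent true; consequent fails (none in [2,3]) → ✗
Fails at j=2 → formula fails.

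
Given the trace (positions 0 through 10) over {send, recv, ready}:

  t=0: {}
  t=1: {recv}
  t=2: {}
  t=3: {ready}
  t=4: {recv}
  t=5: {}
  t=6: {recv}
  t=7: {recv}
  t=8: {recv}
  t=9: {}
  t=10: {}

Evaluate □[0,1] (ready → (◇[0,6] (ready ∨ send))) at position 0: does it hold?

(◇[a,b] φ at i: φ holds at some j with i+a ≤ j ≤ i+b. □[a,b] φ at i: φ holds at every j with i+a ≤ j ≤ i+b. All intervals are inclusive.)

Holds

Check (ready → (◇[0,6] (ready ∨ send))) at every j in [0,1]:
  j=0: antecedent false → ✓
  j=1: antecedent false → ✓
All positions satisfy it → formula holds.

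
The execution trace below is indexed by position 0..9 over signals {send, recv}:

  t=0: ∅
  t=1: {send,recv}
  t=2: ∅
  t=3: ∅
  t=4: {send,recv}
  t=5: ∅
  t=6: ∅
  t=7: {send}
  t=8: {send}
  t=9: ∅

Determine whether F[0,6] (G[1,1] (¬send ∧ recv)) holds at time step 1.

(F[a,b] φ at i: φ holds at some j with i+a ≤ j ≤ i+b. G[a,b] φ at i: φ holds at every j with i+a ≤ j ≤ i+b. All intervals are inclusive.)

Check G[1,1] (¬send ∧ recv) at each j in [1,7]:
  j=1: fails at 2
  j=2: fails at 3
  j=3: fails at 4
  j=4: fails at 5
  j=5: fails at 6
  j=6: fails at 7
  j=7: fails at 8
No position in the window satisfies it → formula fails.

False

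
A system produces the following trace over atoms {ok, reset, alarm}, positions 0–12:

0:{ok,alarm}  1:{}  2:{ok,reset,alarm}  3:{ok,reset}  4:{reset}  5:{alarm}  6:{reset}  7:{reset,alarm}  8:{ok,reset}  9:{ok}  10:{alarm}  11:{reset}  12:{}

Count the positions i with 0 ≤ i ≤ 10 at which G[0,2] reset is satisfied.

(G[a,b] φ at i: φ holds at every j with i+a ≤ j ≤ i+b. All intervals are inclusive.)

Evaluate at each i in [0,10]:
  i=0: ✗ (fails at j=0)
  i=1: ✗ (fails at j=1)
  i=2: ✓ (all of [2,4])
  i=3: ✗ (fails at j=5)
  i=4: ✗ (fails at j=5)
  i=5: ✗ (fails at j=5)
  i=6: ✓ (all of [6,8])
  i=7: ✗ (fails at j=9)
  i=8: ✗ (fails at j=9)
  i=9: ✗ (fails at j=9)
  i=10: ✗ (fails at j=10)
Positions where it holds: {2, 6} → 2.

2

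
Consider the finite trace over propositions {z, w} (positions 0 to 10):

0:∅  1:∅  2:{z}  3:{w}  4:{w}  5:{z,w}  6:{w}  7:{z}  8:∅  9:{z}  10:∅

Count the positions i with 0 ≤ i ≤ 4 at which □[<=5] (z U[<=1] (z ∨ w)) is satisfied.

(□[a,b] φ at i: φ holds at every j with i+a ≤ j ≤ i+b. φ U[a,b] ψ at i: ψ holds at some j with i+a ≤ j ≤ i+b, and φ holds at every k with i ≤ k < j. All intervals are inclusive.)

1

Evaluate at each i in [0,4]:
  i=0: ✗ (fails at j=0)
  i=1: ✗ (fails at j=1)
  i=2: ✓ (all of [2,7])
  i=3: ✗ (fails at j=8)
  i=4: ✗ (fails at j=8)
Positions where it holds: {2} → 1.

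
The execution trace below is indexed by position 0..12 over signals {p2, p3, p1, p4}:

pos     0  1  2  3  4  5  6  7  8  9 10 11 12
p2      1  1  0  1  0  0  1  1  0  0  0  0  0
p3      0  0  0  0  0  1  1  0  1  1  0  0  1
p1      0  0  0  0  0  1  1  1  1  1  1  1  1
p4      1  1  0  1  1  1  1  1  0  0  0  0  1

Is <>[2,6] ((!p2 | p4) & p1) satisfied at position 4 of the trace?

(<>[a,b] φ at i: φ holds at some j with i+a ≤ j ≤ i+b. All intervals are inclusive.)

Holds

Check ((!p2 | p4) & p1) at each j in [6,10]:
  j=6: true
  j=7: true
  j=8: true
  j=9: true
  j=10: true
Found at j=6 → formula holds.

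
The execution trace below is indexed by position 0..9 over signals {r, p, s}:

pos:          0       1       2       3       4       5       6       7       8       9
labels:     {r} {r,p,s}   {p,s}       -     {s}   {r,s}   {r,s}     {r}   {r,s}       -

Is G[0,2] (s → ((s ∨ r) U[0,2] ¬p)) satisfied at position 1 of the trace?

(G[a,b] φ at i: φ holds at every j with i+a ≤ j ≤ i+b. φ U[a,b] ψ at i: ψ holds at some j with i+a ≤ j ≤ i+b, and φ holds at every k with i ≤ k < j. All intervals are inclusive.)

True

Check (s → ((s ∨ r) U[0,2] ¬p)) at every j in [1,3]:
  j=1: antecedent true; consequent holds → ✓
  j=2: antecedent true; consequent holds → ✓
  j=3: antecedent false → ✓
All positions satisfy it → formula holds.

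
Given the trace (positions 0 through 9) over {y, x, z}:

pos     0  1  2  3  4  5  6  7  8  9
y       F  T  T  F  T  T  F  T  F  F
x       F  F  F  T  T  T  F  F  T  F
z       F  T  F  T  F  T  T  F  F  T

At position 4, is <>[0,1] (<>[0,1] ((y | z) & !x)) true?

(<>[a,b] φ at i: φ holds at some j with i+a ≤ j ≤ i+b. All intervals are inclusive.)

Check <>[0,1] ((y | z) & !x) at each j in [4,5]:
  j=4: fails (none in [4,5])
  j=5: holds (witness at 6)
Found at j=5 → formula holds.

True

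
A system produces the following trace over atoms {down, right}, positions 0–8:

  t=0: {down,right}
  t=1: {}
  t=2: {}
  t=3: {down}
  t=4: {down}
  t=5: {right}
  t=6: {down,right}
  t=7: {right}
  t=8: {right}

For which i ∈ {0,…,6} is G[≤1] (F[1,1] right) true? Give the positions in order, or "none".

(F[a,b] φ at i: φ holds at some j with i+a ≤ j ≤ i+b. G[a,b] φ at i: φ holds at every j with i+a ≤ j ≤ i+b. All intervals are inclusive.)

4, 5, 6

Evaluate at each i in [0,6]:
  i=0: ✗ (fails at j=0)
  i=1: ✗ (fails at j=1)
  i=2: ✗ (fails at j=2)
  i=3: ✗ (fails at j=3)
  i=4: ✓ (all of [4,5])
  i=5: ✓ (all of [5,6])
  i=6: ✓ (all of [6,7])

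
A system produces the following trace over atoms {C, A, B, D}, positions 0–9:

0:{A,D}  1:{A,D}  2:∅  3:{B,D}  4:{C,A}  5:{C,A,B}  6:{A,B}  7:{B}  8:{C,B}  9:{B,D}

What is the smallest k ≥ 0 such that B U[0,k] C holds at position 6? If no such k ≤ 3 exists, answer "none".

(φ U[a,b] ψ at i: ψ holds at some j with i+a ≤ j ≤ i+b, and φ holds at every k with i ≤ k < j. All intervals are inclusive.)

Need earliest j ≥ 6 with C, and B at every k in [6,j-1].
  j=6: rhs fails.
  j=7: rhs fails.
  j=8: rhs holds; lhs holds on [6,7]. k = 2.

2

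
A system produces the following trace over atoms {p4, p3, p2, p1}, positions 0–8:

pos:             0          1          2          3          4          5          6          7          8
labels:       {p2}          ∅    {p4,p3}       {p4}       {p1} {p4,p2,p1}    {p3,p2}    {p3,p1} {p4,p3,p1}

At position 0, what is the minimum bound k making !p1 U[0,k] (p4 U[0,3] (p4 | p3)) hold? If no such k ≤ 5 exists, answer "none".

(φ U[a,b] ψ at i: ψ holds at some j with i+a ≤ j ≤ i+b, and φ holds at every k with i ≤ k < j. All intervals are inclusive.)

2

Need earliest j ≥ 0 with (p4 U[0,3] (p4 | p3)), and !p1 at every k in [0,j-1].
  j=0: rhs fails.
  j=1: rhs fails.
  j=2: rhs holds; lhs holds on [0,1]. k = 2.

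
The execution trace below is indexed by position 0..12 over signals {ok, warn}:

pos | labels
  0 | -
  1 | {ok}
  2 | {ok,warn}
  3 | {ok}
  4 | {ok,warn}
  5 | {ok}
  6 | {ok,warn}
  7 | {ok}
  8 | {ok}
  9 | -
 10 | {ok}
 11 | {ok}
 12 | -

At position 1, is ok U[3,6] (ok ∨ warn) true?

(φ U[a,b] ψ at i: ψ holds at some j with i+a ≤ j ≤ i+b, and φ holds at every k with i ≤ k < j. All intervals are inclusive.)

Need some j in [4,7] with (ok ∨ warn), and ok at every k in [1,j-1].
  j=4: (ok ∨ warn) holds; ok holds at every k in [1,3] → satisfied.

True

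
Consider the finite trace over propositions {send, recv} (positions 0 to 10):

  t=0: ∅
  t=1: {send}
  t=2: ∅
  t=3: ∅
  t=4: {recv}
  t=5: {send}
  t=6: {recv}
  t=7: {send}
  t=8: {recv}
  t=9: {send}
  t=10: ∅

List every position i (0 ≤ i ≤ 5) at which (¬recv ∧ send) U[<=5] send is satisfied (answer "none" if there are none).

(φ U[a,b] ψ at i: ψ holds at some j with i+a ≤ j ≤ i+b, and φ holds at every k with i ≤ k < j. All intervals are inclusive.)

Evaluate at each i in [0,5]:
  i=0: ✗ (lhs fails at k=0 before rhs at j=1)
  i=1: ✓ (rhs at j=1)
  i=2: ✗ (lhs fails at k=2 before rhs at j=5)
  i=3: ✗ (lhs fails at k=3 before rhs at j=5)
  i=4: ✗ (lhs fails at k=4 before rhs at j=5)
  i=5: ✓ (rhs at j=5)

1, 5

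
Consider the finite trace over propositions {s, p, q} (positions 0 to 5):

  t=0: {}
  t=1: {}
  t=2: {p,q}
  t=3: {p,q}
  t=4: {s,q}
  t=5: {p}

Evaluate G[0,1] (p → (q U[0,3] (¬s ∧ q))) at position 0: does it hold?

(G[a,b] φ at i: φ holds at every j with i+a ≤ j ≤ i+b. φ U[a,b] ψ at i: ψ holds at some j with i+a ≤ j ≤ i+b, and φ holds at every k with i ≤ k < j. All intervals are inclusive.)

True

Check (p → (q U[0,3] (¬s ∧ q))) at every j in [0,1]:
  j=0: antecedent false → ✓
  j=1: antecedent false → ✓
All positions satisfy it → formula holds.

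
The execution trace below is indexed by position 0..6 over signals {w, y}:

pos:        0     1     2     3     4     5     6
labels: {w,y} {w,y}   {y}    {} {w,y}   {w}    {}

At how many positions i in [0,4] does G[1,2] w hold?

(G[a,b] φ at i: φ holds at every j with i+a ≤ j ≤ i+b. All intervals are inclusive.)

1

Evaluate at each i in [0,4]:
  i=0: ✗ (fails at j=2)
  i=1: ✗ (fails at j=2)
  i=2: ✗ (fails at j=3)
  i=3: ✓ (all of [4,5])
  i=4: ✗ (fails at j=6)
Positions where it holds: {3} → 1.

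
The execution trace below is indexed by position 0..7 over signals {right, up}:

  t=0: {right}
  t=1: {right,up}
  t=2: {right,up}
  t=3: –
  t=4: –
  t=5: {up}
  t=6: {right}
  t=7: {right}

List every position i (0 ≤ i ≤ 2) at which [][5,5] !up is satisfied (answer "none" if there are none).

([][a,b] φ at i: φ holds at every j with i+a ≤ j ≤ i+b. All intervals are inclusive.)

Evaluate at each i in [0,2]:
  i=0: ✗ (fails at j=5)
  i=1: ✓ (all of [6,6])
  i=2: ✓ (all of [7,7])

1, 2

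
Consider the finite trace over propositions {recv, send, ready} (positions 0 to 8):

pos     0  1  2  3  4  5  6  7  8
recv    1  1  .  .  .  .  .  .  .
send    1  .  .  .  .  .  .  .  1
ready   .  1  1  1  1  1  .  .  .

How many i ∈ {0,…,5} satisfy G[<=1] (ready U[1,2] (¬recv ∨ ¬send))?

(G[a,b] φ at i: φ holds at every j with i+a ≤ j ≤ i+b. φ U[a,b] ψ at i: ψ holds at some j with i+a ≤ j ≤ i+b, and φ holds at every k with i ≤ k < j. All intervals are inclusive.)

4

Evaluate at each i in [0,5]:
  i=0: ✗ (fails at j=0)
  i=1: ✓ (all of [1,2])
  i=2: ✓ (all of [2,3])
  i=3: ✓ (all of [3,4])
  i=4: ✓ (all of [4,5])
  i=5: ✗ (fails at j=6)
Positions where it holds: {1, 2, 3, 4} → 4.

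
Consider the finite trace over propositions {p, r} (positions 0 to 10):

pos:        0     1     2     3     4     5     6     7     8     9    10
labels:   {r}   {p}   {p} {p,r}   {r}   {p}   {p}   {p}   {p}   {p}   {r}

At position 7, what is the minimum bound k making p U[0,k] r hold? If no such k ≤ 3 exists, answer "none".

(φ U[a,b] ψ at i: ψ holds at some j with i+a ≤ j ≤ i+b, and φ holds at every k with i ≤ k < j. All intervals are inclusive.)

3

Need earliest j ≥ 7 with r, and p at every k in [7,j-1].
  j=7: rhs fails.
  j=8: rhs fails.
  j=9: rhs fails.
  j=10: rhs holds; lhs holds on [7,9]. k = 3.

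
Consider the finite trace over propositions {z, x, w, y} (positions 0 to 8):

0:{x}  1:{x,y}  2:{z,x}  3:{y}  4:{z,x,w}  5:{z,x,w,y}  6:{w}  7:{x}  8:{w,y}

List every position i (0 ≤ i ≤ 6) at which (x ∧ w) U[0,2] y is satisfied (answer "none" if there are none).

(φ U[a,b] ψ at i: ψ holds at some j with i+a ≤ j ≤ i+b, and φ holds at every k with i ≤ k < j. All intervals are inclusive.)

1, 3, 4, 5

Evaluate at each i in [0,6]:
  i=0: ✗ (lhs fails at k=0 before rhs at j=1)
  i=1: ✓ (rhs at j=1)
  i=2: ✗ (lhs fails at k=2 before rhs at j=3)
  i=3: ✓ (rhs at j=3)
  i=4: ✓ (rhs at j=5; lhs holds on [4,4])
  i=5: ✓ (rhs at j=5)
  i=6: ✗ (lhs fails at k=6 before rhs at j=8)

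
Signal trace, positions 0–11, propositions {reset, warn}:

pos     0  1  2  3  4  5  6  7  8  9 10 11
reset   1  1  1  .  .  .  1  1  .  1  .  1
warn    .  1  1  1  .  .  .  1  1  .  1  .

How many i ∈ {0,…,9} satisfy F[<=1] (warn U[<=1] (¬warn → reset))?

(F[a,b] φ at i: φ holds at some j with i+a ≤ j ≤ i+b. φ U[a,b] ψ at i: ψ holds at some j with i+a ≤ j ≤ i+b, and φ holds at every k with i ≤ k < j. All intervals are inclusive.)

Evaluate at each i in [0,9]:
  i=0: ✓ (witness j=0)
  i=1: ✓ (witness j=1)
  i=2: ✓ (witness j=2)
  i=3: ✓ (witness j=3)
  i=4: ✗ (none in [4,5])
  i=5: ✓ (witness j=6)
  i=6: ✓ (witness j=6)
  i=7: ✓ (witness j=7)
  i=8: ✓ (witness j=8)
  i=9: ✓ (witness j=9)
Positions where it holds: {0, 1, 2, 3, 5, 6, 7, 8, 9} → 9.

9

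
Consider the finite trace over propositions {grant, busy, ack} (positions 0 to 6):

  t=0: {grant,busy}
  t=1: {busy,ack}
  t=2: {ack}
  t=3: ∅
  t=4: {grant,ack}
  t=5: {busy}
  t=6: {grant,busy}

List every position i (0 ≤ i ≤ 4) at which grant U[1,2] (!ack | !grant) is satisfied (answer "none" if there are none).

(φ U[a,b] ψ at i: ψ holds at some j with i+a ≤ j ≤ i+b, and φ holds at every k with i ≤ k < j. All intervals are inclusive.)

Evaluate at each i in [0,4]:
  i=0: ✓ (rhs at j=1; lhs holds on [0,0])
  i=1: ✗ (lhs fails at k=1 before rhs at j=2)
  i=2: ✗ (lhs fails at k=2 before rhs at j=3)
  i=3: ✗ (lhs fails at k=3 before rhs at j=5)
  i=4: ✓ (rhs at j=5; lhs holds on [4,4])

0, 4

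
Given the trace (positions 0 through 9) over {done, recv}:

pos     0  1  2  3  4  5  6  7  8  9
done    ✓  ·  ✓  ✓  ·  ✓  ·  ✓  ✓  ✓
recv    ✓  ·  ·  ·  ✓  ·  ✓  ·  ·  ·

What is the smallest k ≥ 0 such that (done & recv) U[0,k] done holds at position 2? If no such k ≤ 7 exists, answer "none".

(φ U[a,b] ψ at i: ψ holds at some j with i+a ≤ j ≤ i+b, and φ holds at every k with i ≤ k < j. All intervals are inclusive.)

Need earliest j ≥ 2 with done, and (done & recv) at every k in [2,j-1].
  j=2: rhs holds (empty prefix). k = 0.

0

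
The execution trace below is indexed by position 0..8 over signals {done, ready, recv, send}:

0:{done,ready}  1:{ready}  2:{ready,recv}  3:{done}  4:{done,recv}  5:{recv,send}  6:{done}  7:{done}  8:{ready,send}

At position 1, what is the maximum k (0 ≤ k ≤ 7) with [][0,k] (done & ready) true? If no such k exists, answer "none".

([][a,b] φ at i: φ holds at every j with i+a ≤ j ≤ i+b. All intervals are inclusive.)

(done & ready) must hold from j=1 onward; find where it first fails.
  j=1: fails → no k works.

none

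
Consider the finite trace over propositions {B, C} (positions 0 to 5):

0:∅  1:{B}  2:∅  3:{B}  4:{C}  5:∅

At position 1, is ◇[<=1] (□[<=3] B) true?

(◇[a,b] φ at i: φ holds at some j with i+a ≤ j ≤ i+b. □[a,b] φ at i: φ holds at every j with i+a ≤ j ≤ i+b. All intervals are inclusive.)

Check □[<=3] B at each j in [1,2]:
  j=1: fails at 2
  j=2: fails at 2
No position in the window satisfies it → formula fails.

Does not hold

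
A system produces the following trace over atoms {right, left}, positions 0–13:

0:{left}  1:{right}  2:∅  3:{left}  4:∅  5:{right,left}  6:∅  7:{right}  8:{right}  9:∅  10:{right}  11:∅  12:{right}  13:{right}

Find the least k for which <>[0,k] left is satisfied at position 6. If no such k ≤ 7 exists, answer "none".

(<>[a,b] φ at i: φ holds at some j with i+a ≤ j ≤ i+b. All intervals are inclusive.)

Scan j = 6,7,… for left:
  j=6: fails
  j=7: fails
  j=8: fails
  j=9: fails
  j=10: fails
  j=11: fails
  j=12: fails
  j=13: fails
No j in [6,13] satisfies it → none.

none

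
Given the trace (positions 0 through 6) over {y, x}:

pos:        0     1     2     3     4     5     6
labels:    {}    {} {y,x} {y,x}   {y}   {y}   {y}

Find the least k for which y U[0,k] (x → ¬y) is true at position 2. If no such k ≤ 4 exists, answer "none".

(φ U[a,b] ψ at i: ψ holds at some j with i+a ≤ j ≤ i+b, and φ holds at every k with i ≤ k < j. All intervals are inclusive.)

Need earliest j ≥ 2 with (x → ¬y), and y at every k in [2,j-1].
  j=2: rhs fails.
  j=3: rhs fails.
  j=4: rhs holds; lhs holds on [2,3]. k = 2.

2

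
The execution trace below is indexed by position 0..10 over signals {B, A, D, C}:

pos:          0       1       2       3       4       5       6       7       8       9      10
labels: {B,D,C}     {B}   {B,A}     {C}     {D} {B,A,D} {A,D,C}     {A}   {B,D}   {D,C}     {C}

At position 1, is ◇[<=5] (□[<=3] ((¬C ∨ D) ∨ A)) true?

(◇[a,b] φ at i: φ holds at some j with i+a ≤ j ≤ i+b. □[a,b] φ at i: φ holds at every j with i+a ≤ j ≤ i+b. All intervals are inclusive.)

Check □[<=3] ((¬C ∨ D) ∨ A) at each j in [1,6]:
  j=1: fails at 3
  j=2: fails at 3
  j=3: fails at 3
  j=4: holds on [4,7]
  j=5: holds on [5,8]
  j=6: holds on [6,9]
Found at j=4 → formula holds.

Yes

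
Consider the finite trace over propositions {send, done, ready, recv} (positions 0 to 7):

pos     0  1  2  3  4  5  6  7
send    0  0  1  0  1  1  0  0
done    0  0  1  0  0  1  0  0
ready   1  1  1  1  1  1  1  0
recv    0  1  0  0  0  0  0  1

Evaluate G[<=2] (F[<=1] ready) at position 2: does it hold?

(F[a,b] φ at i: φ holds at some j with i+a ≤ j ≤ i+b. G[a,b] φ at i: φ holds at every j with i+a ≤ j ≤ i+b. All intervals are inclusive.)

Check F[<=1] ready at every j in [2,4]:
  j=2: holds (witness at 2)
  j=3: holds (witness at 3)
  j=4: holds (witness at 4)
All positions satisfy it → formula holds.

Yes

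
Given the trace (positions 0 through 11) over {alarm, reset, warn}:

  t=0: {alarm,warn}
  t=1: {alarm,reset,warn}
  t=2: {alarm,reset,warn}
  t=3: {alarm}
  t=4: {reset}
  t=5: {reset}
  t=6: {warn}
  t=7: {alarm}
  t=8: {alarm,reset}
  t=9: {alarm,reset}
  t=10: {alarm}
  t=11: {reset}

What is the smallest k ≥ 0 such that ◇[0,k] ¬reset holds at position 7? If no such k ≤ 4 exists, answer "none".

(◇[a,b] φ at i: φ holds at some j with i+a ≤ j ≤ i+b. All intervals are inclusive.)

Scan j = 7,8,… for ¬reset:
  j=7: holds
First hit at j=7, so smallest k = 7-7 = 0.

0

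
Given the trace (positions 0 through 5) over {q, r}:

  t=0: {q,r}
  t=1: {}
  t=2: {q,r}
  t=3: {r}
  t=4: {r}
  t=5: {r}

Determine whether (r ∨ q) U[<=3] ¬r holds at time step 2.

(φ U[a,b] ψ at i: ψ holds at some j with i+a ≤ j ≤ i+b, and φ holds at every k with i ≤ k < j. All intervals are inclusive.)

Need some j in [2,5] with ¬r, and (r ∨ q) at every k in [2,j-1].
  j=2: ¬r false.
  j=3: ¬r false.
  j=4: ¬r false.
  j=5: ¬r false.
No j in the window works → until fails.

False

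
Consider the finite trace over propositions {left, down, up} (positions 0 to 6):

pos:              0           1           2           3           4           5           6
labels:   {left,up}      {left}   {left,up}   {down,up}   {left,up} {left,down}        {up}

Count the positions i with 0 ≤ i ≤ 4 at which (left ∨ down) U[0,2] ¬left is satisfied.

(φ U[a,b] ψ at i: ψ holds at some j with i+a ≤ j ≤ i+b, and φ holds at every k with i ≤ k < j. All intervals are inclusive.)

Evaluate at each i in [0,4]:
  i=0: ✗ (no rhs in [0,2])
  i=1: ✓ (rhs at j=3; lhs holds on [1,2])
  i=2: ✓ (rhs at j=3; lhs holds on [2,2])
  i=3: ✓ (rhs at j=3)
  i=4: ✓ (rhs at j=6; lhs holds on [4,5])
Positions where it holds: {1, 2, 3, 4} → 4.

4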